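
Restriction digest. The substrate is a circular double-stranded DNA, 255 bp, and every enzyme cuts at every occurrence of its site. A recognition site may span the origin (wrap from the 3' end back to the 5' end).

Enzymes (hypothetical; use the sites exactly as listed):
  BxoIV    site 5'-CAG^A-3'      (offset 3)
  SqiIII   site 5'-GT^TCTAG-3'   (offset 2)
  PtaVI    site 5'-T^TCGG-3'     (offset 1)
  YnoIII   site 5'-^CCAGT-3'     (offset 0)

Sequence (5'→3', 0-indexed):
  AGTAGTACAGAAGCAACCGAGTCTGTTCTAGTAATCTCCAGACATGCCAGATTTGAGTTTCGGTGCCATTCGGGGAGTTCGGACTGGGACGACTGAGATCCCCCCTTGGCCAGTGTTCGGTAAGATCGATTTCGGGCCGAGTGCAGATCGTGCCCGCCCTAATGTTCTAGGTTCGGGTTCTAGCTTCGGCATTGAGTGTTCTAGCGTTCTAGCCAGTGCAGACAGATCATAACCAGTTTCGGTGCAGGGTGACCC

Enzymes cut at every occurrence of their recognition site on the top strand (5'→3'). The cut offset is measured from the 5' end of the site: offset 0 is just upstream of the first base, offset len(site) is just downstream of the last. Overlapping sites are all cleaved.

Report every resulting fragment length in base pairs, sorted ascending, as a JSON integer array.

Scan for sites:
  BxoIV (CAGA, off=3): starts [7, 38, 47, 143, 218, 222] → cuts [10, 41, 50, 146, 221, 225]
  SqiIII (GTTCTAG, off=2): starts [24, 163, 176, 197, 205] → cuts [26, 165, 178, 199, 207]
  PtaVI (TTCGG, off=1): starts [58, 68, 77, 115, 130, 171, 184, 237] → cuts [59, 69, 78, 116, 131, 172, 185, 238]
  YnoIII (CCAGT, off=0): starts [109, 212, 232, 253] → cuts [109, 212, 232, 253]

Pooled cuts: [10, 26, 41, 50, 59, 69, 78, 109, 116, 131, 146, 165, 172, 178, 185, 199, 207, 212, 221, 225, 232, 238, 253]

Fragments:
  10→26: 16 bp
  26→41: 15 bp
  41→50: 9 bp
  50→59: 9 bp
  59→69: 10 bp
  69→78: 9 bp
  78→109: 31 bp
  109→116: 7 bp
  116→131: 15 bp
  131→146: 15 bp
  146→165: 19 bp
  165→172: 7 bp
  172→178: 6 bp
  178→185: 7 bp
  185→199: 14 bp
  199→207: 8 bp
  207→212: 5 bp
  212→221: 9 bp
  221→225: 4 bp
  225→232: 7 bp
  232→238: 6 bp
  238→253: 15 bp
  253→10 (wrap): 255-253+10 = 12 bp

[4,5,6,6,7,7,7,7,8,9,9,9,9,10,12,14,15,15,15,15,16,19,31]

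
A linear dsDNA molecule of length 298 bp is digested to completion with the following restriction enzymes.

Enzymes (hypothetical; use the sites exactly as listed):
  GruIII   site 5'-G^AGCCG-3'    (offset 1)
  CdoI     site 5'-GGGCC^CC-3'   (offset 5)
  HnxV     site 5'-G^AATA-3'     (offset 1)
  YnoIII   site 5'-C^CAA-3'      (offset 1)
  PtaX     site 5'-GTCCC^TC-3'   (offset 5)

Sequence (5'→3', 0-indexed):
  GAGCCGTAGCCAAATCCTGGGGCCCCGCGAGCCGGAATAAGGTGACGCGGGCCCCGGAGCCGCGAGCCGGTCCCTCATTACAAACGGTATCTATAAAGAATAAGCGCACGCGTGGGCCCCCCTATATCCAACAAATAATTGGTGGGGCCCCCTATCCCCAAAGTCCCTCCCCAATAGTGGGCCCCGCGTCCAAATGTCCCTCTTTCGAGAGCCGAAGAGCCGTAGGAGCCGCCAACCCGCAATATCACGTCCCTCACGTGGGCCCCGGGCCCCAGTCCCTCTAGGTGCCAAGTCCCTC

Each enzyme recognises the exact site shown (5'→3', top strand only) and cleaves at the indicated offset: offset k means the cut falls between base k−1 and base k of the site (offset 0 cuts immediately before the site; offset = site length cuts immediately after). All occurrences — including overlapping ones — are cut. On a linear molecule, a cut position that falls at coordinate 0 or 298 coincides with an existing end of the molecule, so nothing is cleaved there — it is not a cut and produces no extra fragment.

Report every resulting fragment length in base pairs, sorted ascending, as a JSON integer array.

Per-enzyme occurrences:
  GruIII GAGCCG/1: at [0, 28, 56, 63, 208, 216, 225] ⇒ [1, 29, 57, 64, 209, 217, 226]
  CdoI GGGCCCC/5: at [19, 48, 113, 144, 178, 259, 266] ⇒ [24, 53, 118, 149, 183, 264, 271]
  HnxV GAATA/1: at [34, 97] ⇒ [35, 98]
  YnoIII CCAA/1: at [9, 127, 157, 170, 189, 231, 287] ⇒ [10, 128, 158, 171, 190, 232, 288]
  PtaX GTCCCTC/5: at [69, 162, 195, 248, 274, 291] ⇒ [74, 167, 200, 253, 279, 296]

All cut coordinates (distinct, sorted): [1, 10, 24, 29, 35, 53, 57, 64, 74, 98, 118, 128, 149, 158, 167, 171, 183, 190, 200, 209, 217, 226, 232, 253, 264, 271, 279, 288, 296]

Fragments:
  [0,1): 1 bp
  [1,10): 9 bp
  [10,24): 14 bp
  [24,29): 5 bp
  [29,35): 6 bp
  [35,53): 18 bp
  [53,57): 4 bp
  [57,64): 7 bp
  [64,74): 10 bp
  [74,98): 24 bp
  [98,118): 20 bp
  [118,128): 10 bp
  [128,149): 21 bp
  [149,158): 9 bp
  [158,167): 9 bp
  [167,171): 4 bp
  [171,183): 12 bp
  [183,190): 7 bp
  [190,200): 10 bp
  [200,209): 9 bp
  [209,217): 8 bp
  [217,226): 9 bp
  [226,232): 6 bp
  [232,253): 21 bp
  [253,264): 11 bp
  [264,271): 7 bp
  [271,279): 8 bp
  [279,288): 9 bp
  [288,296): 8 bp
  [296,298): 2 bp

[1,2,4,4,5,6,6,7,7,7,8,8,8,9,9,9,9,9,9,10,10,10,11,12,14,18,20,21,21,24]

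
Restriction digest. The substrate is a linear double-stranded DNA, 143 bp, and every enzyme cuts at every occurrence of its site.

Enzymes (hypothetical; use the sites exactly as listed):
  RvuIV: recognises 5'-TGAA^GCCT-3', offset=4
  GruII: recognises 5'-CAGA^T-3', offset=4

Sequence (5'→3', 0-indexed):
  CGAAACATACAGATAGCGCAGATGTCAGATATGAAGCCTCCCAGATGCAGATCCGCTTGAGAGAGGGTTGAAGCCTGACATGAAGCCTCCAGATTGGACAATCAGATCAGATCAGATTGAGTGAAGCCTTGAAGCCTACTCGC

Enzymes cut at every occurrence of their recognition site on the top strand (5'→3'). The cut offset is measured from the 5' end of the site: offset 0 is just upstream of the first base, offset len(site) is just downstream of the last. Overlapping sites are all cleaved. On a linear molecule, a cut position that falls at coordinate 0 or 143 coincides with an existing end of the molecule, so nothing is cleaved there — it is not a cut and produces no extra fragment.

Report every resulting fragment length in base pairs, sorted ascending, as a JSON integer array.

Scan for sites:
  RvuIV TGAAGCCT/4: at [31, 68, 80, 121, 129] ⇒ [35, 72, 84, 125, 133]
  GruII CAGAT/4: at [9, 18, 25, 41, 47, 89, 102, 107, 112] ⇒ [13, 22, 29, 45, 51, 93, 106, 111, 116]

Pooled cuts: [13, 22, 29, 35, 45, 51, 72, 84, 93, 106, 111, 116, 125, 133]

Fragments:
  [0,13): 13 bp
  [13,22): 9 bp
  [22,29): 7 bp
  [29,35): 6 bp
  [35,45): 10 bp
  [45,51): 6 bp
  [51,72): 21 bp
  [72,84): 12 bp
  [84,93): 9 bp
  [93,106): 13 bp
  [106,111): 5 bp
  [111,116): 5 bp
  [116,125): 9 bp
  [125,133): 8 bp
  [133,143): 10 bp

[5,5,6,6,7,8,9,9,9,10,10,12,13,13,21]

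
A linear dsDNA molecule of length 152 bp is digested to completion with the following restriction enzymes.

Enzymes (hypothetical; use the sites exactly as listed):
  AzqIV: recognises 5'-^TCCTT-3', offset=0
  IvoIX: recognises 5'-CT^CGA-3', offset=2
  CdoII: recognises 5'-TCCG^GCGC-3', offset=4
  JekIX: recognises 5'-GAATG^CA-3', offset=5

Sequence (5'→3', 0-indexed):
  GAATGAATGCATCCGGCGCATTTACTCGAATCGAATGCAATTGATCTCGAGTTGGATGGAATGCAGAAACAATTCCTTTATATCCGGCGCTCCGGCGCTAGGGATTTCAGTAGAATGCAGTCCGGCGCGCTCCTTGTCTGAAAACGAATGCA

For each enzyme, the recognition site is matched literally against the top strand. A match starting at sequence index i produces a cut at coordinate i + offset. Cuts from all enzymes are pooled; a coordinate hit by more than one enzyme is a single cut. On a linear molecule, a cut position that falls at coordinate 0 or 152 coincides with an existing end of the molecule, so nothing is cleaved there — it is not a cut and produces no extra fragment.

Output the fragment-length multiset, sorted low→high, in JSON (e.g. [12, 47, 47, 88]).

[2,6,6,7,8,9,10,10,11,11,13,16,20,23]

Scan for sites:
  AzqIV (TCCTT, off=0): starts [73, 130] → cuts [73, 130]
  IvoIX (CTCGA, off=2): starts [24, 45] → cuts [26, 47]
  CdoII (TCCGGCGC, off=4): starts [11, 82, 90, 120] → cuts [15, 86, 94, 124]
  JekIX (GAATGCA, off=5): starts [4, 32, 58, 112, 145] → cuts [9, 37, 63, 117, 150]

Pooled cuts: [9, 15, 26, 37, 47, 63, 73, 86, 94, 117, 124, 130, 150]

Fragment lengths:
  [0,9): 9 bp
  [9,15): 6 bp
  [15,26): 11 bp
  [26,37): 11 bp
  [37,47): 10 bp
  [47,63): 16 bp
  [63,73): 10 bp
  [73,86): 13 bp
  [86,94): 8 bp
  [94,117): 23 bp
  [117,124): 7 bp
  [124,130): 6 bp
  [130,150): 20 bp
  [150,152): 2 bp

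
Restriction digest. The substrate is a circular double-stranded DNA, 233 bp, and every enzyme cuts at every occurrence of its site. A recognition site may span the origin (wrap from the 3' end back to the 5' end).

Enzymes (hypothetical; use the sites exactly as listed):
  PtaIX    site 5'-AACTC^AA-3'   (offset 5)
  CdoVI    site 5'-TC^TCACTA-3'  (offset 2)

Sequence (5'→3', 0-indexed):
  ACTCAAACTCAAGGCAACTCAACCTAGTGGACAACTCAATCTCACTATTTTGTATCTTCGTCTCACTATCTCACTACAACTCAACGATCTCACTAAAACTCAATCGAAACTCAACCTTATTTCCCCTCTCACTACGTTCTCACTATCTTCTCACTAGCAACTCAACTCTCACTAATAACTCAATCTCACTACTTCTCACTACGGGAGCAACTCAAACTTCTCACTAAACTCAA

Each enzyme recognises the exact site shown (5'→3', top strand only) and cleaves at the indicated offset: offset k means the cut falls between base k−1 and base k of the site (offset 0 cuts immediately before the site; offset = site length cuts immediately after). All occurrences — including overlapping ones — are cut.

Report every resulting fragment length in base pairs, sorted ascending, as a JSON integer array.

Scan for sites:
  PtaIX (AACTCAA, off=5): starts [5, 15, 32, 77, 96, 107, 158, 176, 208, 226, 232] → cuts [4, 10, 20, 37, 82, 101, 112, 163, 181, 213, 231]
  CdoVI (TCTCACTA, off=2): starts [39, 60, 68, 87, 126, 137, 148, 166, 183, 193, 218] → cuts [41, 62, 70, 89, 128, 139, 150, 168, 185, 195, 220]

Pooled cuts: [4, 10, 20, 37, 41, 62, 70, 82, 89, 101, 112, 128, 139, 150, 163, 168, 181, 185, 195, 213, 220, 231]

Fragments:
  4→10: 6 bp
  10→20: 10 bp
  20→37: 17 bp
  37→41: 4 bp
  41→62: 21 bp
  62→70: 8 bp
  70→82: 12 bp
  82→89: 7 bp
  89→101: 12 bp
  101→112: 11 bp
  112→128: 16 bp
  128→139: 11 bp
  139→150: 11 bp
  150→163: 13 bp
  163→168: 5 bp
  168→181: 13 bp
  181→185: 4 bp
  185→195: 10 bp
  195→213: 18 bp
  213→220: 7 bp
  220→231: 11 bp
  231→4 (wrap): 233-231+4 = 6 bp

[4,4,5,6,6,7,7,8,10,10,11,11,11,11,12,12,13,13,16,17,18,21]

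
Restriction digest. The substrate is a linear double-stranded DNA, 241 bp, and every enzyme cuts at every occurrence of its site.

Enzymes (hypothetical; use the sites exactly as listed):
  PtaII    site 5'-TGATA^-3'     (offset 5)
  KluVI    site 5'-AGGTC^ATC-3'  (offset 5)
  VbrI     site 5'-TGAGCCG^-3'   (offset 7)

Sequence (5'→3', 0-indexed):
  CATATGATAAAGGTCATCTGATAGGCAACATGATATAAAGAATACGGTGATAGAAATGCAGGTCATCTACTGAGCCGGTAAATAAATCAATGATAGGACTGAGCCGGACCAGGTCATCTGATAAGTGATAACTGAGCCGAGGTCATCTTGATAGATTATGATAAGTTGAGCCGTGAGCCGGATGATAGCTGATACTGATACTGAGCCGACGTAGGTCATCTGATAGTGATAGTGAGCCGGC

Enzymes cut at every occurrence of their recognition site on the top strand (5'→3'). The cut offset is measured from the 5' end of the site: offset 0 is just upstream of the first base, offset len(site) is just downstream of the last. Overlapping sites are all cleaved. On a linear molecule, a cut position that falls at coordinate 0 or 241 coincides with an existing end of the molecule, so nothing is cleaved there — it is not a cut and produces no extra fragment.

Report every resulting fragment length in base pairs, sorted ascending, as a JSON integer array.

[2,5,6,6,6,7,7,7,7,8,8,8,8,8,9,9,9,9,9,10,10,11,12,12,13,17,18]

Site scan:
  PtaII (TGATA, off=5): starts [4, 18, 30, 47, 90, 118, 125, 148, 158, 182, 189, 195, 220, 226] → cuts [9, 23, 35, 52, 95, 123, 130, 153, 163, 187, 194, 200, 225, 231]
  KluVI (AGGTCATC, off=5): starts [10, 59, 110, 139, 212] → cuts [15, 64, 115, 144, 217]
  VbrI (TGAGCCG, off=7): starts [70, 99, 132, 166, 173, 201, 232] → cuts [77, 106, 139, 173, 180, 208, 239]

All cut coordinates (distinct, sorted): [9, 15, 23, 35, 52, 64, 77, 95, 106, 115, 123, 130, 139, 144, 153, 163, 173, 180, 187, 194, 200, 208, 217, 225, 231, 239]

Fragment lengths:
  [0,9): 9 bp
  [9,15): 6 bp
  [15,23): 8 bp
  [23,35): 12 bp
  [35,52): 17 bp
  [52,64): 12 bp
  [64,77): 13 bp
  [77,95): 18 bp
  [95,106): 11 bp
  [106,115): 9 bp
  [115,123): 8 bp
  [123,130): 7 bp
  [130,139): 9 bp
  [139,144): 5 bp
  [144,153): 9 bp
  [153,163): 10 bp
  [163,173): 10 bp
  [173,180): 7 bp
  [180,187): 7 bp
  [187,194): 7 bp
  [194,200): 6 bp
  [200,208): 8 bp
  [208,217): 9 bp
  [217,225): 8 bp
  [225,231): 6 bp
  [231,239): 8 bp
  [239,241): 2 bp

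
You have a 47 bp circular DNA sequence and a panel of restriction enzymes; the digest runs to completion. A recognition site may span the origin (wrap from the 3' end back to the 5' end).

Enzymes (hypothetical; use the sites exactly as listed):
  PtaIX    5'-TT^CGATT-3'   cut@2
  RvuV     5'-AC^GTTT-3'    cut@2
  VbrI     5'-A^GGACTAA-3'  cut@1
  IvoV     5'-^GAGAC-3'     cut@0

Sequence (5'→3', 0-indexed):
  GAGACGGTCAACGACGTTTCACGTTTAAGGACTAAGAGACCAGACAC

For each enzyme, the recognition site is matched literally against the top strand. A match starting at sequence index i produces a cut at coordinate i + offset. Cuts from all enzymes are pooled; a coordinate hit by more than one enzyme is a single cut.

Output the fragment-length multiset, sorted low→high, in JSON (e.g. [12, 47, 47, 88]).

Scan for sites:
  PtaIX (TTCGATT, off=2): no sites
  RvuV (ACGTTT, off=2): starts [13, 20] → cuts [15, 22]
  VbrI (AGGACTAA, off=1): starts [27] → cuts [28]
  IvoV (GAGAC, off=0): starts [0, 35] → cuts [0, 35]

All cut coordinates (distinct, sorted): [0, 15, 22, 28, 35]

Fragments:
  0→15: 15 bp
  15→22: 7 bp
  22→28: 6 bp
  28→35: 7 bp
  35→0 (wrap): 47-35+0 = 12 bp

[6,7,7,12,15]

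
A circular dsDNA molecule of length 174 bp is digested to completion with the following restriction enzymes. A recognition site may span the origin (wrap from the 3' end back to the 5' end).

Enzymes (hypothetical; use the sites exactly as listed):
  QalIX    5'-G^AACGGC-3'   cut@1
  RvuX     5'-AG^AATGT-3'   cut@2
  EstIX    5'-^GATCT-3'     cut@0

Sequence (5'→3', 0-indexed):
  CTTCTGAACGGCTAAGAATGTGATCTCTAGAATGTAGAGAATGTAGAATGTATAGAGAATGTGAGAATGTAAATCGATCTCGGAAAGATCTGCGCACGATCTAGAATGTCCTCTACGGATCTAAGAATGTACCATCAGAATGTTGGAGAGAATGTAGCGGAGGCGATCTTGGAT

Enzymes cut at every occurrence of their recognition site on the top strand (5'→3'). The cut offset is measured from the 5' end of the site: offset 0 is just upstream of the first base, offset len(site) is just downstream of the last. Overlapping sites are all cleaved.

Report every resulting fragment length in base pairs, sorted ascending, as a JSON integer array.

[5,7,7,7,8,8,9,9,9,10,10,11,11,11,12,13,13,14]

Per-enzyme occurrences:
  QalIX (GAACGGC, off=1): starts [5] → cuts [6]
  RvuX (AGAATGT, off=2): starts [14, 28, 37, 44, 55, 63, 102, 123, 136, 148] → cuts [16, 30, 39, 46, 57, 65, 104, 125, 138, 150]
  EstIX (GATCT, off=0): starts [21, 75, 86, 97, 117, 164, 171] → cuts [21, 75, 86, 97, 117, 164, 171]

Pooled cuts: [6, 16, 21, 30, 39, 46, 57, 65, 75, 86, 97, 104, 117, 125, 138, 150, 164, 171]

Fragments:
  6→16: 10 bp
  16→21: 5 bp
  21→30: 9 bp
  30→39: 9 bp
  39→46: 7 bp
  46→57: 11 bp
  57→65: 8 bp
  65→75: 10 bp
  75→86: 11 bp
  86→97: 11 bp
  97→104: 7 bp
  104→117: 13 bp
  117→125: 8 bp
  125→138: 13 bp
  138→150: 12 bp
  150→164: 14 bp
  164→171: 7 bp
  171→6 (wrap): 174-171+6 = 9 bp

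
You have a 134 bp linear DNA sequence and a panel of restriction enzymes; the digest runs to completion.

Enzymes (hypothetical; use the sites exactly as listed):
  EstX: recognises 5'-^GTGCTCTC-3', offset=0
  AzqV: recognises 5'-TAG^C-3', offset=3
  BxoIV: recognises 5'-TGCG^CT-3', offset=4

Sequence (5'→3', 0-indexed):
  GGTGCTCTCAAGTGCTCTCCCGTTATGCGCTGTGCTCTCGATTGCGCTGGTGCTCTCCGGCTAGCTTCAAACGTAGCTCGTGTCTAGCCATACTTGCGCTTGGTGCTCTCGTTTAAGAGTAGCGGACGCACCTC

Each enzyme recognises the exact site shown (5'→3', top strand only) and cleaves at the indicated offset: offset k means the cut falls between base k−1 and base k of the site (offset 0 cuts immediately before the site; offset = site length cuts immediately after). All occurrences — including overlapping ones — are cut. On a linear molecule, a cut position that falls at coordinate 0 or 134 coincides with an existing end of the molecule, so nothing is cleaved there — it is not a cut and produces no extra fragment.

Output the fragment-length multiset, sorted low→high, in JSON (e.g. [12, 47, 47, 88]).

[1,2,3,4,10,11,11,12,12,15,15,18,20]

Site scan:
  EstX GTGCTCTC/0: at [1, 11, 31, 49, 102] ⇒ [1, 11, 31, 49, 102]
  AzqV TAGC/3: at [61, 73, 84, 119] ⇒ [64, 76, 87, 122]
  BxoIV TGCGCT/4: at [25, 42, 94] ⇒ [29, 46, 98]

All cut coordinates (distinct, sorted): [1, 11, 29, 31, 46, 49, 64, 76, 87, 98, 102, 122]

Fragments:
  [0,1): 1 bp
  [1,11): 10 bp
  [11,29): 18 bp
  [29,31): 2 bp
  [31,46): 15 bp
  [46,49): 3 bp
  [49,64): 15 bp
  [64,76): 12 bp
  [76,87): 11 bp
  [87,98): 11 bp
  [98,102): 4 bp
  [102,122): 20 bp
  [122,134): 12 bp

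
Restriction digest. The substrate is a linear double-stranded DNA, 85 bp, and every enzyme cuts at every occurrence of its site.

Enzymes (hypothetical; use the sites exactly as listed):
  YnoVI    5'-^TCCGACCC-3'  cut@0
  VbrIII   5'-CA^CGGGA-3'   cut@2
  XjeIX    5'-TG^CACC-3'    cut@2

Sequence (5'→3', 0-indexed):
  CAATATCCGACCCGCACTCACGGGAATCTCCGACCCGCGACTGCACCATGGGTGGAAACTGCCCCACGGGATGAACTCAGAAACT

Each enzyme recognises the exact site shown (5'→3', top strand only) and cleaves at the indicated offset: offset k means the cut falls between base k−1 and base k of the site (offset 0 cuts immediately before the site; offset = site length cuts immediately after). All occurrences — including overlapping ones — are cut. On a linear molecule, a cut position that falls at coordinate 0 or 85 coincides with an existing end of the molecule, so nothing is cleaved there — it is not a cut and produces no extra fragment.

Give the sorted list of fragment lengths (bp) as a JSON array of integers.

[5,8,15,15,19,23]

Scan for sites:
  YnoVI TCCGACCC/0: at [5, 28] ⇒ [5, 28]
  VbrIII CACGGGA/2: at [18, 64] ⇒ [20, 66]
  XjeIX TGCACC/2: at [41] ⇒ [43]

Pooled cuts: [5, 20, 28, 43, 66]

Fragment lengths:
  [0,5): 5 bp
  [5,20): 15 bp
  [20,28): 8 bp
  [28,43): 15 bp
  [43,66): 23 bp
  [66,85): 19 bp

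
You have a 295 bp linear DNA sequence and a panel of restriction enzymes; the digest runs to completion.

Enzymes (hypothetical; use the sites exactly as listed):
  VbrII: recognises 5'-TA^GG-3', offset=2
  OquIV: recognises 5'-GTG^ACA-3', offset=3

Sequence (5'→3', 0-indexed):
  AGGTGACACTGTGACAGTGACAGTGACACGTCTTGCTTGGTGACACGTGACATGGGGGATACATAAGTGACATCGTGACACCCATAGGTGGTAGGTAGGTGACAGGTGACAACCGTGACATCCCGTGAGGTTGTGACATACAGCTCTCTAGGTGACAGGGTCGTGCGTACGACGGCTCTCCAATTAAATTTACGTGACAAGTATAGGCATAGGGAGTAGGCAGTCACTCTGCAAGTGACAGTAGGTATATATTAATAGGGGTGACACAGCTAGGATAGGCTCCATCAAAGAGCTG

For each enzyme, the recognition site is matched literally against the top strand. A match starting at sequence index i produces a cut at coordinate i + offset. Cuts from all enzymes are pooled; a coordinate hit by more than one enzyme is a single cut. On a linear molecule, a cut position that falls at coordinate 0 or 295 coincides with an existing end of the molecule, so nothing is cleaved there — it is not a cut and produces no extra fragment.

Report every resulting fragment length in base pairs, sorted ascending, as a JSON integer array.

[4,4,4,5,5,6,6,6,6,6,7,7,7,7,8,8,9,9,9,9,14,15,17,18,18,19,20,42]

Per-enzyme occurrences:
  VbrII TAGG/2: at [84, 91, 95, 148, 203, 209, 216, 241, 255, 270, 275] ⇒ [86, 93, 97, 150, 205, 211, 218, 243, 257, 272, 277]
  OquIV GTGACA/3: at [2, 10, 16, 22, 39, 46, 66, 74, 98, 105, 114, 132, 151, 193, 234, 260] ⇒ [5, 13, 19, 25, 42, 49, 69, 77, 101, 108, 117, 135, 154, 196, 237, 263]

All cut coordinates (distinct, sorted): [5, 13, 19, 25, 42, 49, 69, 77, 86, 93, 97, 101, 108, 117, 135, 150, 154, 196, 205, 211, 218, 237, 243, 257, 263, 272, 277]

Fragments:
  [0,5): 5 bp
  [5,13): 8 bp
  [13,19): 6 bp
  [19,25): 6 bp
  [25,42): 17 bp
  [42,49): 7 bp
  [49,69): 20 bp
  [69,77): 8 bp
  [77,86): 9 bp
  [86,93): 7 bp
  [93,97): 4 bp
  [97,101): 4 bp
  [101,108): 7 bp
  [108,117): 9 bp
  [117,135): 18 bp
  [135,150): 15 bp
  [150,154): 4 bp
  [154,196): 42 bp
  [196,205): 9 bp
  [205,211): 6 bp
  [211,218): 7 bp
  [218,237): 19 bp
  [237,243): 6 bp
  [243,257): 14 bp
  [257,263): 6 bp
  [263,272): 9 bp
  [272,277): 5 bp
  [277,295): 18 bp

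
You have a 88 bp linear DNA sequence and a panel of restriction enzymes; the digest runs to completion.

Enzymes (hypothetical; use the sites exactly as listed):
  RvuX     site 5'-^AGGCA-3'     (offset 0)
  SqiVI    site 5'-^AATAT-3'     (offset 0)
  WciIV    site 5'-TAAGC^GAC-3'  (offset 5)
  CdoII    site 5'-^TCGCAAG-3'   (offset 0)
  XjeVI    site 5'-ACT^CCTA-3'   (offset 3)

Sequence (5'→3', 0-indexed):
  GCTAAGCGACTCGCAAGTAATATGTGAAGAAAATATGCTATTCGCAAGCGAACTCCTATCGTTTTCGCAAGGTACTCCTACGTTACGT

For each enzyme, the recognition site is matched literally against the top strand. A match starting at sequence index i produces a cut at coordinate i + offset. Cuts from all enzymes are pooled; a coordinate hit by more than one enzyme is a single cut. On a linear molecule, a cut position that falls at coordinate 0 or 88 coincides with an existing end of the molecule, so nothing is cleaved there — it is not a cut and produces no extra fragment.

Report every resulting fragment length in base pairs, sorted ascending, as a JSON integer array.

Per-enzyme occurrences:
  RvuX (AGGCA, off=0): no sites
  SqiVI AATAT/0: at [18, 31] ⇒ [18, 31]
  WciIV TAAGCGAC/5: at [2] ⇒ [7]
  CdoII TCGCAAG/0: at [10, 41, 64] ⇒ [10, 41, 64]
  XjeVI ACTCCTA/3: at [51, 73] ⇒ [54, 76]

Pooled cuts: [7, 10, 18, 31, 41, 54, 64, 76]

Fragments:
  [0,7): 7 bp
  [7,10): 3 bp
  [10,18): 8 bp
  [18,31): 13 bp
  [31,41): 10 bp
  [41,54): 13 bp
  [54,64): 10 bp
  [64,76): 12 bp
  [76,88): 12 bp

[3,7,8,10,10,12,12,13,13]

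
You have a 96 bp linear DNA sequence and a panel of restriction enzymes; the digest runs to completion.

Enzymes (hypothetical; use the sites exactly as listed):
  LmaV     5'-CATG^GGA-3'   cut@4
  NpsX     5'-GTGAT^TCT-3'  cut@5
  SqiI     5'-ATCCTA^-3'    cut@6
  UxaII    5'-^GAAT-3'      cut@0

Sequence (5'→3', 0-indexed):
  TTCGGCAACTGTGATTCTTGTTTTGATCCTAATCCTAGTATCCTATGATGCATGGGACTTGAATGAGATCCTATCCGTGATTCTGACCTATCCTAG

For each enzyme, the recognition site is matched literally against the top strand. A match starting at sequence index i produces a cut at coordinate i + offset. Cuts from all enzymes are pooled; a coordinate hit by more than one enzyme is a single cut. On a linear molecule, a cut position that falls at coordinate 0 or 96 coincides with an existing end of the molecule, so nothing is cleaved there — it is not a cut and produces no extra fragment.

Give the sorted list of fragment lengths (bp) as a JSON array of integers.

[1,6,6,8,8,9,13,14,15,16]

Site scan:
  LmaV (CATGGGA, off=4): starts [50] → cuts [54]
  NpsX (GTGATTCT, off=5): starts [10, 76] → cuts [15, 81]
  SqiI (ATCCTA, off=6): starts [25, 31, 39, 67, 89] → cuts [31, 37, 45, 73, 95]
  UxaII (GAAT, off=0): starts [60] → cuts [60]

Pooled cuts: [15, 31, 37, 45, 54, 60, 73, 81, 95]

Fragments:
  [0,15): 15 bp
  [15,31): 16 bp
  [31,37): 6 bp
  [37,45): 8 bp
  [45,54): 9 bp
  [54,60): 6 bp
  [60,73): 13 bp
  [73,81): 8 bp
  [81,95): 14 bp
  [95,96): 1 bp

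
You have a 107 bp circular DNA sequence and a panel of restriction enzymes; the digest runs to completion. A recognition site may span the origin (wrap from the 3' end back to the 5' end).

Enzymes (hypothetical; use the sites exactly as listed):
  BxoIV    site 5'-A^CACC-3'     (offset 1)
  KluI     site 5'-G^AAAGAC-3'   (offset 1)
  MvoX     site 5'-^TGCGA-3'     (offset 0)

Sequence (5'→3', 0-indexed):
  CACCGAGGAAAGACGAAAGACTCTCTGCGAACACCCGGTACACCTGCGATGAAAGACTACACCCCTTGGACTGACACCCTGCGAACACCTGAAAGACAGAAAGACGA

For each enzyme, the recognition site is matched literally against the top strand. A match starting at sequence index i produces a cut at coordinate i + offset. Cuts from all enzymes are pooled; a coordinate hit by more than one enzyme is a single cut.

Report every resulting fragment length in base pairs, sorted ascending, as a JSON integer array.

Per-enzyme occurrences:
  BxoIV (ACACC, off=1): starts [30, 39, 58, 73, 84, 106] → cuts [0, 31, 40, 59, 74, 85]
  KluI (GAAAGAC, off=1): starts [7, 14, 50, 90, 98] → cuts [8, 15, 51, 91, 99]
  MvoX (TGCGA, off=0): starts [25, 44, 79] → cuts [25, 44, 79]

Pooled cuts: [0, 8, 15, 25, 31, 40, 44, 51, 59, 74, 79, 85, 91, 99]

Fragments:
  0→8: 8 bp
  8→15: 7 bp
  15→25: 10 bp
  25→31: 6 bp
  31→40: 9 bp
  40→44: 4 bp
  44→51: 7 bp
  51→59: 8 bp
  59→74: 15 bp
  74→79: 5 bp
  79→85: 6 bp
  85→91: 6 bp
  91→99: 8 bp
  99→0 (wrap): 107-99+0 = 8 bp

[4,5,6,6,6,7,7,8,8,8,8,9,10,15]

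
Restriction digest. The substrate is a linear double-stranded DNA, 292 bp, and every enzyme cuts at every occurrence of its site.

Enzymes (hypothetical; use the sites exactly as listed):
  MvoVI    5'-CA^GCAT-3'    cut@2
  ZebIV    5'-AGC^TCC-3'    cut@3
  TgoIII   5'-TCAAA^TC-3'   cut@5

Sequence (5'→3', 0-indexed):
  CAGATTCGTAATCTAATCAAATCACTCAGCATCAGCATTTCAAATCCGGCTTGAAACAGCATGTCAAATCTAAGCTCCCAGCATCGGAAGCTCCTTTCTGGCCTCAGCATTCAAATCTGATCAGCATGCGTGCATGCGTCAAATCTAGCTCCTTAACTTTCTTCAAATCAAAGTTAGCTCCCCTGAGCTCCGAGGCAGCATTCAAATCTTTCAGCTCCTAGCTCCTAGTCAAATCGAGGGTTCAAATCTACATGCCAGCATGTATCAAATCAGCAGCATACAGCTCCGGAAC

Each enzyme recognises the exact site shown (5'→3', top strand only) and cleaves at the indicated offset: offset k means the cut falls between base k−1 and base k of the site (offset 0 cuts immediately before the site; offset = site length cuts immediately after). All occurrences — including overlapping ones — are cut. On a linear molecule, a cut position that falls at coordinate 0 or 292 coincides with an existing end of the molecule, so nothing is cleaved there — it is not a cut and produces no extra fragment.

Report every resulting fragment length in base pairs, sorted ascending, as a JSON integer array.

[5,6,6,6,7,7,7,8,8,9,9,9,9,9,10,10,10,11,11,11,11,12,13,14,15,18,20,21]

Per-enzyme occurrences:
  MvoVI (CAGCAT, off=2): starts [26, 32, 56, 78, 104, 121, 195, 255, 273] → cuts [28, 34, 58, 80, 106, 123, 197, 257, 275]
  ZebIV (AGCTCC, off=3): starts [72, 88, 146, 175, 185, 212, 219, 281] → cuts [75, 91, 149, 178, 188, 215, 222, 284]
  TgoIII (TCAAATC, off=5): starts [16, 39, 63, 110, 138, 162, 201, 228, 241, 264] → cuts [21, 44, 68, 115, 143, 167, 206, 233, 246, 269]

All cut coordinates (distinct, sorted): [21, 28, 34, 44, 58, 68, 75, 80, 91, 106, 115, 123, 143, 149, 167, 178, 188, 197, 206, 215, 222, 233, 246, 257, 269, 275, 284]

Fragments:
  [0,21): 21 bp
  [21,28): 7 bp
  [28,34): 6 bp
  [34,44): 10 bp
  [44,58): 14 bp
  [58,68): 10 bp
  [68,75): 7 bp
  [75,80): 5 bp
  [80,91): 11 bp
  [91,106): 15 bp
  [106,115): 9 bp
  [115,123): 8 bp
  [123,143): 20 bp
  [143,149): 6 bp
  [149,167): 18 bp
  [167,178): 11 bp
  [178,188): 10 bp
  [188,197): 9 bp
  [197,206): 9 bp
  [206,215): 9 bp
  [215,222): 7 bp
  [222,233): 11 bp
  [233,246): 13 bp
  [246,257): 11 bp
  [257,269): 12 bp
  [269,275): 6 bp
  [275,284): 9 bp
  [284,292): 8 bp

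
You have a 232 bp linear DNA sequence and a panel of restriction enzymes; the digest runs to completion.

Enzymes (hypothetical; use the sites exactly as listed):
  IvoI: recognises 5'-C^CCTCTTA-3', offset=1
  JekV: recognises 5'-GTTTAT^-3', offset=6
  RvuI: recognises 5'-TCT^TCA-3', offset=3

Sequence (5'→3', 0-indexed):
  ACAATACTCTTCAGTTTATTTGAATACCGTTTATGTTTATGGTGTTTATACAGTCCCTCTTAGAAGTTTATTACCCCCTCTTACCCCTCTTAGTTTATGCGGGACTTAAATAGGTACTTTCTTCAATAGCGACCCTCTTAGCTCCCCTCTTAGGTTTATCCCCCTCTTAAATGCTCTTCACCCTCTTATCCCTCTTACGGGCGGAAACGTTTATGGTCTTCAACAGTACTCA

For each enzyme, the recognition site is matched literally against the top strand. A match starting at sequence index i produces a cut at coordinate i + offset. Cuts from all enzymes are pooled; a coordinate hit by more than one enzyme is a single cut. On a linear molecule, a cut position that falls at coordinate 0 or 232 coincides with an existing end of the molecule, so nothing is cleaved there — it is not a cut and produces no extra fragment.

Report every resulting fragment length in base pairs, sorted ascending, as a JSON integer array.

[3,4,5,5,6,6,9,9,9,9,10,11,12,13,13,14,15,15,16,24,24]

Per-enzyme occurrences:
  IvoI CCCTCTTA/1: at [54, 75, 84, 132, 144, 161, 180, 189] ⇒ [55, 76, 85, 133, 145, 162, 181, 190]
  JekV GTTTAT/6: at [13, 28, 34, 43, 65, 92, 153, 208] ⇒ [19, 34, 40, 49, 71, 98, 159, 214]
  RvuI TCTTCA/3: at [7, 119, 174, 216] ⇒ [10, 122, 177, 219]

All cut coordinates (distinct, sorted): [10, 19, 34, 40, 49, 55, 71, 76, 85, 98, 122, 133, 145, 159, 162, 177, 181, 190, 214, 219]

Fragment lengths:
  [0,10): 10 bp
  [10,19): 9 bp
  [19,34): 15 bp
  [34,40): 6 bp
  [40,49): 9 bp
  [49,55): 6 bp
  [55,71): 16 bp
  [71,76): 5 bp
  [76,85): 9 bp
  [85,98): 13 bp
  [98,122): 24 bp
  [122,133): 11 bp
  [133,145): 12 bp
  [145,159): 14 bp
  [159,162): 3 bp
  [162,177): 15 bp
  [177,181): 4 bp
  [181,190): 9 bp
  [190,214): 24 bp
  [214,219): 5 bp
  [219,232): 13 bp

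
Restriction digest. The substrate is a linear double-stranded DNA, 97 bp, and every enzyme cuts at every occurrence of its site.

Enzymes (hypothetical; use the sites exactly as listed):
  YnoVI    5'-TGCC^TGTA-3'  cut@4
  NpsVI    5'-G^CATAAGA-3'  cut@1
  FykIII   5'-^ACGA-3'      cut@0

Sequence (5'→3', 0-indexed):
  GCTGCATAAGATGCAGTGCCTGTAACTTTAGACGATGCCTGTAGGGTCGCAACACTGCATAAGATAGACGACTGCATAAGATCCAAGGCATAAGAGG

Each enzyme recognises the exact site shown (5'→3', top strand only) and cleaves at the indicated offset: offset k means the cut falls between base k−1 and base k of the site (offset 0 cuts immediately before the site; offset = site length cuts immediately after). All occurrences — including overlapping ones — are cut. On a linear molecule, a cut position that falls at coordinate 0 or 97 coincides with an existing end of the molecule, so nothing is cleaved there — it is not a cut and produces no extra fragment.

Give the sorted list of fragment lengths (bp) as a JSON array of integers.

Scan for sites:
  YnoVI (TGCCTGTA, off=4): starts [16, 35] → cuts [20, 39]
  NpsVI (GCATAAGA, off=1): starts [3, 56, 73, 87] → cuts [4, 57, 74, 88]
  FykIII (ACGA, off=0): starts [31, 67] → cuts [31, 67]

All cut coordinates (distinct, sorted): [4, 20, 31, 39, 57, 67, 74, 88]

Fragments:
  [0,4): 4 bp
  [4,20): 16 bp
  [20,31): 11 bp
  [31,39): 8 bp
  [39,57): 18 bp
  [57,67): 10 bp
  [67,74): 7 bp
  [74,88): 14 bp
  [88,97): 9 bp

[4,7,8,9,10,11,14,16,18]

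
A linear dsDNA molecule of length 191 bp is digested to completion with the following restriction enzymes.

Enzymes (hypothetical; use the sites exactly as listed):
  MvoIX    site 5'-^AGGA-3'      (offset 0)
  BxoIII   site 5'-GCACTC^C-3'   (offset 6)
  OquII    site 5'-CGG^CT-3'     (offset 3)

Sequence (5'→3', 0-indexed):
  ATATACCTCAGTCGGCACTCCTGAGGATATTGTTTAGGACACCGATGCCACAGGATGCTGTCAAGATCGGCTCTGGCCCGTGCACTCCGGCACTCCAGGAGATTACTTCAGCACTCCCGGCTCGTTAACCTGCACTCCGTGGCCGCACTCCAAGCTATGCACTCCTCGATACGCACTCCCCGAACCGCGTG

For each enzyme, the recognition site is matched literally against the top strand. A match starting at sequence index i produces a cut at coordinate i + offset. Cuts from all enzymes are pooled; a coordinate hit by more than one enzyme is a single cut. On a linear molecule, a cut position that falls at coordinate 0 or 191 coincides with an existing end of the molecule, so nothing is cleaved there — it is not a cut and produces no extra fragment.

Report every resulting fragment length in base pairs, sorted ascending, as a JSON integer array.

[1,3,4,8,12,13,13,14,14,16,17,17,19,20,20]

Per-enzyme occurrences:
  MvoIX (AGGA, off=0): starts [23, 35, 51, 96] → cuts [23, 35, 51, 96]
  BxoIII (GCACTCC, off=6): starts [14, 81, 89, 110, 131, 144, 158, 172] → cuts [20, 87, 95, 116, 137, 150, 164, 178]
  OquII (CGGCT, off=3): starts [67, 117] → cuts [70, 120]

Pooled cuts: [20, 23, 35, 51, 70, 87, 95, 96, 116, 120, 137, 150, 164, 178]

Fragment lengths:
  [0,20): 20 bp
  [20,23): 3 bp
  [23,35): 12 bp
  [35,51): 16 bp
  [51,70): 19 bp
  [70,87): 17 bp
  [87,95): 8 bp
  [95,96): 1 bp
  [96,116): 20 bp
  [116,120): 4 bp
  [120,137): 17 bp
  [137,150): 13 bp
  [150,164): 14 bp
  [164,178): 14 bp
  [178,191): 13 bp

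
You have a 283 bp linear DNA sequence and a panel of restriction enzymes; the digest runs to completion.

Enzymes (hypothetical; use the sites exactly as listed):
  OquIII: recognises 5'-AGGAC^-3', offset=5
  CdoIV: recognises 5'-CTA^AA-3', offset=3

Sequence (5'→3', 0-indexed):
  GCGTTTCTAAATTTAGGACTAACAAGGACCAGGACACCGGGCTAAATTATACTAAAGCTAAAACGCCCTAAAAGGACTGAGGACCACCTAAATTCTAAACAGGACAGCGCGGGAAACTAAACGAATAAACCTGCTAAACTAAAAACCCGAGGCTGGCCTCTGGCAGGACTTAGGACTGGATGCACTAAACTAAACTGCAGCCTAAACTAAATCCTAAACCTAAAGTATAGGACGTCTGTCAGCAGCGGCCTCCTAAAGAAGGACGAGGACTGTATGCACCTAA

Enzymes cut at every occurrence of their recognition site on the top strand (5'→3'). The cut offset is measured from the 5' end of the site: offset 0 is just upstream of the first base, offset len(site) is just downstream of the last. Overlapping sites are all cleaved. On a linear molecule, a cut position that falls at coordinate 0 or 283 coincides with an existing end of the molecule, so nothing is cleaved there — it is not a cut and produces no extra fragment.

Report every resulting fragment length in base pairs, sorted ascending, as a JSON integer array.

[5,5,5,6,6,6,6,6,7,7,7,7,7,8,9,9,9,10,10,10,10,11,11,12,13,14,17,22,28]

Site scan:
  OquIII AGGAC/5: at [14, 24, 30, 72, 79, 100, 164, 171, 228, 259, 265] ⇒ [19, 29, 35, 77, 84, 105, 169, 176, 233, 264, 270]
  CdoIV CTAAA/3: at [6, 41, 51, 57, 67, 87, 94, 116, 133, 138, 184, 189, 201, 206, 213, 219, 252] ⇒ [9, 44, 54, 60, 70, 90, 97, 119, 136, 141, 187, 192, 204, 209, 216, 222, 255]

All cut coordinates (distinct, sorted): [9, 19, 29, 35, 44, 54, 60, 70, 77, 84, 90, 97, 105, 119, 136, 141, 169, 176, 187, 192, 204, 209, 216, 222, 233, 255, 264, 270]

Fragments:
  [0,9): 9 bp
  [9,19): 10 bp
  [19,29): 10 bp
  [29,35): 6 bp
  [35,44): 9 bp
  [44,54): 10 bp
  [54,60): 6 bp
  [60,70): 10 bp
  [70,77): 7 bp
  [77,84): 7 bp
  [84,90): 6 bp
  [90,97): 7 bp
  [97,105): 8 bp
  [105,119): 14 bp
  [119,136): 17 bp
  [136,141): 5 bp
  [141,169): 28 bp
  [169,176): 7 bp
  [176,187): 11 bp
  [187,192): 5 bp
  [192,204): 12 bp
  [204,209): 5 bp
  [209,216): 7 bp
  [216,222): 6 bp
  [222,233): 11 bp
  [233,255): 22 bp
  [255,264): 9 bp
  [264,270): 6 bp
  [270,283): 13 bp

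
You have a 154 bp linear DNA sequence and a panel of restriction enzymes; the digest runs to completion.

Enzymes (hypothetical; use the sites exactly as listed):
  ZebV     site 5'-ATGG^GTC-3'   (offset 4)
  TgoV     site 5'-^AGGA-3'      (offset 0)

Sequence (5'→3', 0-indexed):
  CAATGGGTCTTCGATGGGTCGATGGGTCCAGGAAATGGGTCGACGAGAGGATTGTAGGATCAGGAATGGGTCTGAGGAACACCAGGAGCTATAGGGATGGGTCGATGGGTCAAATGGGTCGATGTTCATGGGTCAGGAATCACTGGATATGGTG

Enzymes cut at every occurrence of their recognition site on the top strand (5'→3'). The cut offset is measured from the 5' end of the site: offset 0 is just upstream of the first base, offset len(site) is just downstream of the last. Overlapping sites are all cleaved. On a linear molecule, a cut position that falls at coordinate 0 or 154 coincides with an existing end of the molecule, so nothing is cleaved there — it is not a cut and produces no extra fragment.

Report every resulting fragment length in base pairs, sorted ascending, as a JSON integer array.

[3,4,5,6,6,8,8,8,8,9,9,9,9,11,14,17,20]

Site scan:
  ZebV (ATGGGTC, off=4): starts [2, 13, 21, 34, 65, 96, 104, 113, 127] → cuts [6, 17, 25, 38, 69, 100, 108, 117, 131]
  TgoV (AGGA, off=0): starts [29, 47, 55, 61, 74, 83, 134] → cuts [29, 47, 55, 61, 74, 83, 134]

All cut coordinates (distinct, sorted): [6, 17, 25, 29, 38, 47, 55, 61, 69, 74, 83, 100, 108, 117, 131, 134]

Fragments:
  [0,6): 6 bp
  [6,17): 11 bp
  [17,25): 8 bp
  [25,29): 4 bp
  [29,38): 9 bp
  [38,47): 9 bp
  [47,55): 8 bp
  [55,61): 6 bp
  [61,69): 8 bp
  [69,74): 5 bp
  [74,83): 9 bp
  [83,100): 17 bp
  [100,108): 8 bp
  [108,117): 9 bp
  [117,131): 14 bp
  [131,134): 3 bp
  [134,154): 20 bp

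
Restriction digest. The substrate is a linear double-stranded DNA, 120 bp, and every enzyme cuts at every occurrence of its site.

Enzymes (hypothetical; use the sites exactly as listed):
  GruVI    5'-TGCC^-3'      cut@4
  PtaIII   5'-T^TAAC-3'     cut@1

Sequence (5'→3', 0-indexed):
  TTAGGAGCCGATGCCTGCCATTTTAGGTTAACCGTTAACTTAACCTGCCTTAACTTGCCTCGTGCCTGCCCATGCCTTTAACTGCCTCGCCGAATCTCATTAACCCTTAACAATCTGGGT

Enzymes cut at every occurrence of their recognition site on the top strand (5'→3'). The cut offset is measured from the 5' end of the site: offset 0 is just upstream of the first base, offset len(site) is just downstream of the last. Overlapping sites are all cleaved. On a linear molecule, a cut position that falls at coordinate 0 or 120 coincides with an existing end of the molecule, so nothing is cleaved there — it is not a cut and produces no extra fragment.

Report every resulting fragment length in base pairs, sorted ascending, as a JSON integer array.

Per-enzyme occurrences:
  GruVI TGCC/4: at [11, 15, 45, 55, 62, 66, 72, 82] ⇒ [15, 19, 49, 59, 66, 70, 76, 86]
  PtaIII TTAAC/1: at [27, 34, 39, 49, 77, 99, 106] ⇒ [28, 35, 40, 50, 78, 100, 107]

Pooled cuts: [15, 19, 28, 35, 40, 49, 50, 59, 66, 70, 76, 78, 86, 100, 107]

Fragments:
  [0,15): 15 bp
  [15,19): 4 bp
  [19,28): 9 bp
  [28,35): 7 bp
  [35,40): 5 bp
  [40,49): 9 bp
  [49,50): 1 bp
  [50,59): 9 bp
  [59,66): 7 bp
  [66,70): 4 bp
  [70,76): 6 bp
  [76,78): 2 bp
  [78,86): 8 bp
  [86,100): 14 bp
  [100,107): 7 bp
  [107,120): 13 bp

[1,2,4,4,5,6,7,7,7,8,9,9,9,13,14,15]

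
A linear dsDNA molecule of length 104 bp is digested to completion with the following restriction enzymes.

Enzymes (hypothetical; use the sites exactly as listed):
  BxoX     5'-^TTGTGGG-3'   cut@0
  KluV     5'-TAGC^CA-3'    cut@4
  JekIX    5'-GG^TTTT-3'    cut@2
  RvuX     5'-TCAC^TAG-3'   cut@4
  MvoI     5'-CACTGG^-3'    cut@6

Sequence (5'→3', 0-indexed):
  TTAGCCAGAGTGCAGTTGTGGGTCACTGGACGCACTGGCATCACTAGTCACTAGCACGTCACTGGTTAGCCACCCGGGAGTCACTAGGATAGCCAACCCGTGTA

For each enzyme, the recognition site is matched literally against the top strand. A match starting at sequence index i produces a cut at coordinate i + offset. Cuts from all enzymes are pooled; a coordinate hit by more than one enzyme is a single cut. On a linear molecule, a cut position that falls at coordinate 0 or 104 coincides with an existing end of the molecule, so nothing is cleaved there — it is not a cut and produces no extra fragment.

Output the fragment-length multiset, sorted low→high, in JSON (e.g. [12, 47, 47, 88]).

Scan for sites:
  BxoX TTGTGGG/0: at [15] ⇒ [15]
  KluV TAGCCA/4: at [1, 66, 89] ⇒ [5, 70, 93]
  JekIX (GGTTTT, off=2): no sites
  RvuX TCACTAG/4: at [40, 47, 80] ⇒ [44, 51, 84]
  MvoI CACTGG/6: at [23, 32, 59] ⇒ [29, 38, 65]

All cut coordinates (distinct, sorted): [5, 15, 29, 38, 44, 51, 65, 70, 84, 93]

Fragments:
  [0,5): 5 bp
  [5,15): 10 bp
  [15,29): 14 bp
  [29,38): 9 bp
  [38,44): 6 bp
  [44,51): 7 bp
  [51,65): 14 bp
  [65,70): 5 bp
  [70,84): 14 bp
  [84,93): 9 bp
  [93,104): 11 bp

[5,5,6,7,9,9,10,11,14,14,14]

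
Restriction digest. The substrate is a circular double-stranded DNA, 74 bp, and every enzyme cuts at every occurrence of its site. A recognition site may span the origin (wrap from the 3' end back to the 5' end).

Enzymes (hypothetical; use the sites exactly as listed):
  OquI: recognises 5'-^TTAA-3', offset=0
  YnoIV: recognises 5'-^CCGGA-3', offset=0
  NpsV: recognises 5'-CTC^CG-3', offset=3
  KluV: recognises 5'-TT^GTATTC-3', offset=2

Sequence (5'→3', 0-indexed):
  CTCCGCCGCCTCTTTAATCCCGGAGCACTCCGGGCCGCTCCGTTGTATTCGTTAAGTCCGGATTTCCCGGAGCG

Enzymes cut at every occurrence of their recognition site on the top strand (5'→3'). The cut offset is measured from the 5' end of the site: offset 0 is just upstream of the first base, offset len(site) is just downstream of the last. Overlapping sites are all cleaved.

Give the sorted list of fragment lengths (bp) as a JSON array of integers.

[4,6,6,7,9,10,10,11,11]

Site scan:
  OquI (TTAA, off=0): starts [13, 51] → cuts [13, 51]
  YnoIV (CCGGA, off=0): starts [19, 57, 66] → cuts [19, 57, 66]
  NpsV (CTCCG, off=3): starts [0, 27, 37] → cuts [3, 30, 40]
  KluV (TTGTATTC, off=2): starts [42] → cuts [44]

All cut coordinates (distinct, sorted): [3, 13, 19, 30, 40, 44, 51, 57, 66]

Fragment lengths:
  3→13: 10 bp
  13→19: 6 bp
  19→30: 11 bp
  30→40: 10 bp
  40→44: 4 bp
  44→51: 7 bp
  51→57: 6 bp
  57→66: 9 bp
  66→3 (wrap): 74-66+3 = 11 bp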